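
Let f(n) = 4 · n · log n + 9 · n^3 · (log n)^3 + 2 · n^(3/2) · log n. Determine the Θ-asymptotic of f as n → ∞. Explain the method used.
f(n) ∈ Θ(n^3 · (log n)^3)

Compare the terms by growth order. For large n, n^a · (log n)^b dominates n^a' · (log n)^b' iff a > a', or (a = a' and b > b'). Ranking the 3 terms shows the dominant one is 9 · n^3 · (log n)^3. Hence f(n) ∈ Θ(n^3 · (log n)^3).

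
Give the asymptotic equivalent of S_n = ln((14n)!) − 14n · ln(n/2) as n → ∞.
S_n ~ 14n · (ln 28 − 1) + O(ln n)

Stirling: ln((14n)!) = 14n ln(14n) − 14n + O(ln n).
  S_n = 14n ln(14n) − 14n − 14n ln(n/2) + O(ln n)
      = 14n ln(14n) − 14n ln n + 14n ln 2 − 14n + O(ln n)
      = 14n ln 14 + 14n ln 2 − 14n + O(ln n)
      = 14n (ln 28 − 1) + O(ln n).
Numerically ln(28) − 1 ≈ 2.3322.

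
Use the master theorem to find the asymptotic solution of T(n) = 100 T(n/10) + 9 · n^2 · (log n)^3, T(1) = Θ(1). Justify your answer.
T(n) = Θ(n^2 · (log n)^4)

Here log_10 100 = 2 and f(n) = 9 · n^2 · (log n)^3 = Θ(n^(log_10 100) · (log n)^3). This is the extended Case 2 of the master theorem (f matches the critical exponent up to log factors), giving T(n) = Θ(n^(log_10 100) · (log n)^(3+1)) = Θ(n^2 · (log n)^4).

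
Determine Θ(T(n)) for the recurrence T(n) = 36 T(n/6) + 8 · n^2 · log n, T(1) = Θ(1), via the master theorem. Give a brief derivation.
T(n) = Θ(n^2 · (log n)^2)

Here log_6 36 = 2 and f(n) = 8 · n^2 · log n = Θ(n^(log_6 36) · (log n)^1). This is the extended Case 2 of the master theorem (f matches the critical exponent up to log factors), giving T(n) = Θ(n^(log_6 36) · (log n)^(1+1)) = Θ(n^2 · (log n)^2).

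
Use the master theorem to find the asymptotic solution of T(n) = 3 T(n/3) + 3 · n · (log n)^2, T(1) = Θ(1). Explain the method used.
T(n) = Θ(n · (log n)^3)

Here log_3 3 = 1 and f(n) = 3 · n · (log n)^2 = Θ(n^(log_3 3) · (log n)^2). This is the extended Case 2 of the master theorem (f matches the critical exponent up to log factors), giving T(n) = Θ(n^(log_3 3) · (log n)^(2+1)) = Θ(n · (log n)^3).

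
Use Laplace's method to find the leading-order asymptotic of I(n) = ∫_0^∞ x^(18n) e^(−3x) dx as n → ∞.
I(n) ~ (sqrt(2π·18n) / 3) · (18n/(3e))^(18n)

Write the integrand as exp(18n ln x − 3x) and set f(x) = 18n ln x − 3x. Then f'(x) = 18n/x − 3 = 0 at x* = 18n/3, and f''(x*) = −18n/x*^2 = −3^2/(18n). Laplace's method (interior maximum) gives
  I(n) ~ e^(f(x*)) · sqrt(2π / |f''(x*)|)
        = exp(18n ln(18n/3) − 18n) · sqrt(2π · 18n / 3^2)
        = (18n/3)^(18n) e^(−18n) · sqrt(2π·18n) / 3
        = (sqrt(2π·18n) / 3) · (18n/(3e))^(18n).
This matches Γ(18n+1)/3^(18n+1) with Stirling applied to Γ.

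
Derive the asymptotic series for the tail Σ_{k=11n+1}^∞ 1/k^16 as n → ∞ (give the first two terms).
Σ_{k>11n} 1/k^16 = 1/(15 · (11n)^15) − 1/(2 · (11n)^16) + O(1/(11n)^17)

Compare to the integral: ∫_{11n}^∞ x^(−16) dx = [−x^(−15)/15]_{11n}^∞ = 1/((16−1)·(11n)^15). The Euler-Maclaurin correction adds −f(11n)/2 = −1/(2·(11n)^16). Euler-Maclaurin then gives
  Σ_{k>11n} 1/k^16 = ∫_{11n}^∞ dx/x^16 − 1/(2·(11n)^16) + O(1/(11n)^17).
(Equivalently this is ζ(16) − Σ_{k≤11n} 1/k^16.)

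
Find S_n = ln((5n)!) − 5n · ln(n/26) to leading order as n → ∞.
S_n ~ 5n · (ln 130 − 1) + O(ln n)

Stirling: ln((5n)!) = 5n ln(5n) − 5n + O(ln n).
  S_n = 5n ln(5n) − 5n − 5n ln(n/26) + O(ln n)
      = 5n ln(5n) − 5n ln n + 5n ln 26 − 5n + O(ln n)
      = 5n ln 5 + 5n ln 26 − 5n + O(ln n)
      = 5n (ln 130 − 1) + O(ln n).
Numerically ln(130) − 1 ≈ 3.8675.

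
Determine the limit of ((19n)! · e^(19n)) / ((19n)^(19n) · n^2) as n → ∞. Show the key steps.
lim = 0

Stirling: (19n)! ~ sqrt(2π·19n) · (19n/e)^(19n). Hence
  (19n)! · e^(19n) / (19n)^(19n) ~ sqrt(2π·19n).
Dividing by n^2: sqrt(2π·19n) / n^2 = sqrt(2π·19) · n^((1−4)/2), so the expression behaves like sqrt(2π·19) · n^((1−4)/2) → 0.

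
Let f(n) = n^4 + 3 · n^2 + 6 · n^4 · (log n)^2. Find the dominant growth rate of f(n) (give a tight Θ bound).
f(n) ∈ Θ(n^4 · (log n)^2)

Compare the terms by growth order. For large n, n^a · (log n)^b dominates n^a' · (log n)^b' iff a > a', or (a = a' and b > b'). Ranking the 3 terms shows the dominant one is 6 · n^4 · (log n)^2. Hence f(n) ∈ Θ(n^4 · (log n)^2).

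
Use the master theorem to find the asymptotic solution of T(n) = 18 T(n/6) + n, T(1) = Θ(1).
T(n) = Θ(n^(log_6 18))

Master theorem: compare f(n) = n to n^(log_6 18) where log_6 18 ≈ 1.613. Since 1 < log_6 18, we have f(n) = O(n^(log_6 18 − ε)) for some ε > 0 — Case 1. Hence T(n) = Θ(n^(log_6 18)).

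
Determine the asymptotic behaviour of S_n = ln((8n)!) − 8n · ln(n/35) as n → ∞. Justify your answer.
S_n ~ 8n · (ln 280 − 1) + O(ln n)

Stirling: ln((8n)!) = 8n ln(8n) − 8n + O(ln n).
  S_n = 8n ln(8n) − 8n − 8n ln(n/35) + O(ln n)
      = 8n ln(8n) − 8n ln n + 8n ln 35 − 8n + O(ln n)
      = 8n ln 8 + 8n ln 35 − 8n + O(ln n)
      = 8n (ln 280 − 1) + O(ln n).
Numerically ln(280) − 1 ≈ 4.6348.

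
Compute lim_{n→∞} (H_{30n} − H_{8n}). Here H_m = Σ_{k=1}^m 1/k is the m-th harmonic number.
lim = ln(30/8) = ln(15/4)

Euler-Maclaurin gives H_m = ln m + γ + 1/(2m) + O(1/m^2). The γ and O(1/m) terms cancel in the difference:
  H_{30n} − H_{8n} = ln(30n) − ln(8n) + O(1/n) = ln(30/8) + O(1/n).
Hence the limit is ln(30/8) = ln(15/4).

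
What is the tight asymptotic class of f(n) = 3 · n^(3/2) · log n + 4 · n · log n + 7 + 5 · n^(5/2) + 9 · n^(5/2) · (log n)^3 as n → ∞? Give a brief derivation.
f(n) ∈ Θ(n^(5/2) · (log n)^3)

Compare the terms by growth order. For large n, n^a · (log n)^b dominates n^a' · (log n)^b' iff a > a', or (a = a' and b > b'). Ranking the 5 terms shows the dominant one is 9 · n^(5/2) · (log n)^3. Hence f(n) ∈ Θ(n^(5/2) · (log n)^3).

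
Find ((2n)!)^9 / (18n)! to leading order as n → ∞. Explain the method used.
((2n)!)^9/(18n)! ~ ((2π·2n)^(8/2) / 3) · 9^(−9·2n)  →  0

Write N = 2n. Stirling: N! ~ sqrt(2π N)(N/e)^N and (9N)! ~ sqrt(2π·9N)·(9N/e)^(9N).
  (N!)^9/(9N)! ~ (2π N)^(9/2) (N/e)^(9N) / [sqrt(2π·9N) (9N/e)^(9N)]
     = (2π N)^(9/2) / sqrt(2π·9N) · (N/(9N))^(9N)
     = (2π N)^((9−1)/2) / 3 · 9^(−9N).
Since 9^9 > 1, the factor 9^(−9N) decays exponentially, so the ratio → 0. Substituting N = 2n gives the stated form.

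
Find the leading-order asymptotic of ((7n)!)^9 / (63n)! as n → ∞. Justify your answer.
((7n)!)^9/(63n)! ~ ((2π·7n)^(8/2) / 3) · 9^(−9·7n)  →  0

Write N = 7n. Stirling: N! ~ sqrt(2π N)(N/e)^N and (9N)! ~ sqrt(2π·9N)·(9N/e)^(9N).
  (N!)^9/(9N)! ~ (2π N)^(9/2) (N/e)^(9N) / [sqrt(2π·9N) (9N/e)^(9N)]
     = (2π N)^(9/2) / sqrt(2π·9N) · (N/(9N))^(9N)
     = (2π N)^((9−1)/2) / 3 · 9^(−9N).
Since 9^9 > 1, the factor 9^(−9N) decays exponentially, so the ratio → 0. Substituting N = 7n gives the stated form.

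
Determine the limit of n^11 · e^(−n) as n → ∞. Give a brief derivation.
lim = 0

Exponentials with base > 1 dominate every fixed polynomial: for any fixed c, n^c / e^n → 0 as n → ∞ (e.g. by the ratio test, or since e^n grows faster than any power of n). Hence n^11 · e^(−n) = n^11 / e^n → 0.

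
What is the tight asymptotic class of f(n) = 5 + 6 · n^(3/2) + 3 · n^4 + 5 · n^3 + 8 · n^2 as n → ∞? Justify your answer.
f(n) ∈ Θ(n^4)

Compare the terms by growth order. For large n, n^a · (log n)^b dominates n^a' · (log n)^b' iff a > a', or (a = a' and b > b'). Ranking the 5 terms shows the dominant one is 3 · n^4. Hence f(n) ∈ Θ(n^4).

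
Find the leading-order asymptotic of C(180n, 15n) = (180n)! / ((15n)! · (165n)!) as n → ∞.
C(180n, 15n) ~ (8916100448256/285311670611)^(15n) · sqrt(6/(11π·15n))

Write N = 15n. Apply Stirling to each factorial:
  (12N)! ~ sqrt(2π·12N) · (12N/e)^(12N),
  N! ~ sqrt(2π N) · (N/e)^N,
  (11N)! ~ sqrt(2π·11N) · (11N/e)^(11N).
The exponential factors combine to (12N)^(12N) / (N^N · (11N)^(11N)) = 12^(12N)/11^(11N) = (12^12/11^11)^N = (8916100448256/285311670611)^N.
The square-root prefactors combine to sqrt(2π·12N) / (sqrt(2π N)·sqrt(2π·11N)) = sqrt(12 / (2π·11·N)) = sqrt(6/(11π·15n)).
Substituting N = 15n: C(180n, 15n) ~ (8916100448256/285311670611)^(15n) · sqrt(6/(11π·15n)).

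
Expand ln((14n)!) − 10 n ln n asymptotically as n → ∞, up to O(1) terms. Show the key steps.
ln((14n)!) − 10 n ln n = 4 n ln n + 14(ln 14 − 1) n + (1/2) ln(2π·14n) + O(1/n)

Stirling: ln((14n)!) = 14n ln(14n) − 14n + (1/2) ln(2π·14n) + O(1/n).
Expand 14n ln(14n) = 14n (ln n + ln 14) = 14n ln n + 14n ln 14.
Subtract 10n ln n: leading term is (14 − 10) n ln n = 4 n ln n. The next term is 14n ln 14 − 14n = 14(ln 14 − 1) n. Then the (1/2) ln(2π·14n) correction.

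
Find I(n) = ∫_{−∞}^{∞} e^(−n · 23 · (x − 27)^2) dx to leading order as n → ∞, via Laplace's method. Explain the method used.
I(n) = sqrt(π/(23n))

Here φ(x) = 23 · (x − 27)^2 has its unique minimum at x* = 27 with φ(x*) = 0 and φ''(x*) = 46. Laplace's method gives
  I(n) ~ e^(−n φ(x*)) · sqrt(2π / (n · φ''(x*))) = sqrt(2π / (46n)) = sqrt(π/(23n)).
This is exact: substituting u = (x − 27)·sqrt(23n) gives I(n) = (1/sqrt(23n)) ∫_{−∞}^{∞} e^(−u^2) du = sqrt(π/(23n)).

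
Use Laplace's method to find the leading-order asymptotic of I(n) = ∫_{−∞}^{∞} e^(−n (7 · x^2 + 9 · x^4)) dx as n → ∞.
I(n) ~ sqrt(π/(7n))

φ(x) = 7 · x^2 + 9 · x^4 has its unique global minimum at x* = 0 (since φ'(x) = 14x + 36x^3 = 0 only at x = 0 for real x with both coefficients positive, and φ → ∞ as |x| → ∞). At x* = 0, φ(0) = 0 and φ''(0) = 14. Laplace's method then gives
  I(n) ~ sqrt(2π / (n · φ''(0))) · e^(−n φ(0)) = sqrt(2π / (14n)) = sqrt(π/(7n)).
The 9 · x^4 term contributes only at subleading order (an O(1/n) relative correction).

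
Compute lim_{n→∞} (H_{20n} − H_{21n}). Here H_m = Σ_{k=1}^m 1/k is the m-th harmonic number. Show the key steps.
lim = ln(20/21)

Euler-Maclaurin gives H_m = ln m + γ + 1/(2m) + O(1/m^2). The γ and O(1/m) terms cancel in the difference:
  H_{20n} − H_{21n} = ln(20n) − ln(21n) + O(1/n) = ln(20/21) + O(1/n).
Hence the limit is ln(20/21).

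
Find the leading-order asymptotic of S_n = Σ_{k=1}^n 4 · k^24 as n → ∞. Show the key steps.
S_n ~ 4 · n^25 / 25

By integral comparison (Euler-Maclaurin), Σ_{k=1}^n 4 · k^24 = 4 · ∫_0^n x^24 dx + O(n^24) = 4 · n^25/25 + O(n^24). (Equivalently, Faulhaber's formula gives the same leading term.)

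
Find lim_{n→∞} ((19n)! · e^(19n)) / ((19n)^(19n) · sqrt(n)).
lim = sqrt(2π·19)

Stirling: (19n)! ~ sqrt(2π·19n) · (19n/e)^(19n). Hence
  (19n)! · e^(19n) / (19n)^(19n) ~ sqrt(2π·19n).
Dividing by sqrt(n): sqrt(2π·19n) / sqrt(n) = sqrt(2π·19) · n^((1−1)/2), so the limit is sqrt(2π·19).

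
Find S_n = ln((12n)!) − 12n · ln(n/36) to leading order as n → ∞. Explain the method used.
S_n ~ 12n · (ln 432 − 1) + O(ln n)

Stirling: ln((12n)!) = 12n ln(12n) − 12n + O(ln n).
  S_n = 12n ln(12n) − 12n − 12n ln(n/36) + O(ln n)
      = 12n ln(12n) − 12n ln n + 12n ln 36 − 12n + O(ln n)
      = 12n ln 12 + 12n ln 36 − 12n + O(ln n)
      = 12n (ln 432 − 1) + O(ln n).
Numerically ln(432) − 1 ≈ 5.0684.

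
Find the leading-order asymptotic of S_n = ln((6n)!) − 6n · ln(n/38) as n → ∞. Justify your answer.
S_n ~ 6n · (ln 228 − 1) + O(ln n)

Stirling: ln((6n)!) = 6n ln(6n) − 6n + O(ln n).
  S_n = 6n ln(6n) − 6n − 6n ln(n/38) + O(ln n)
      = 6n ln(6n) − 6n ln n + 6n ln 38 − 6n + O(ln n)
      = 6n ln 6 + 6n ln 38 − 6n + O(ln n)
      = 6n (ln 228 − 1) + O(ln n).
Numerically ln(228) − 1 ≈ 4.4293.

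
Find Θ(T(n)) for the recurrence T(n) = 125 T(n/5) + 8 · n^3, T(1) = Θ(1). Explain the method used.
T(n) = Θ(n^3 log n)

log_5 125 = 3, and f(n) = 8 · n^3 = Θ(n^(log_5 125)). This is Case 2 of the master theorem: T(n) = Θ(f(n) · log n) = Θ(n^3 log n).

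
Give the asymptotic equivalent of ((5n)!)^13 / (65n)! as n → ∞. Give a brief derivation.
((5n)!)^13/(65n)! ~ ((2π·5n)^(12/2) / sqrt(13)) · 13^(−13·5n)  →  0

Write N = 5n. Stirling: N! ~ sqrt(2π N)(N/e)^N and (13N)! ~ sqrt(2π·13N)·(13N/e)^(13N).
  (N!)^13/(13N)! ~ (2π N)^(13/2) (N/e)^(13N) / [sqrt(2π·13N) (13N/e)^(13N)]
     = (2π N)^(13/2) / sqrt(2π·13N) · (N/(13N))^(13N)
     = (2π N)^((13−1)/2) / sqrt(13) · 13^(−13N).
Since 13^13 > 1, the factor 13^(−13N) decays exponentially, so the ratio → 0. Substituting N = 5n gives the stated form.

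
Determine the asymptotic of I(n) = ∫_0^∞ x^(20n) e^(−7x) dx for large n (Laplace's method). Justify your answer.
I(n) ~ (sqrt(2π·20n) / 7) · (20n/(7e))^(20n)

Write the integrand as exp(20n ln x − 7x) and set f(x) = 20n ln x − 7x. Then f'(x) = 20n/x − 7 = 0 at x* = 20n/7, and f''(x*) = −20n/x*^2 = −7^2/(20n). Laplace's method (interior maximum) gives
  I(n) ~ e^(f(x*)) · sqrt(2π / |f''(x*)|)
        = exp(20n ln(20n/7) − 20n) · sqrt(2π · 20n / 7^2)
        = (20n/7)^(20n) e^(−20n) · sqrt(2π·20n) / 7
        = (sqrt(2π·20n) / 7) · (20n/(7e))^(20n).
This matches Γ(20n+1)/7^(20n+1) with Stirling applied to Γ.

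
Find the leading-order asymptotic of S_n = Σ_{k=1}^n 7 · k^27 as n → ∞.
S_n ~ n^28 / 4

By integral comparison (Euler-Maclaurin), Σ_{k=1}^n 7 · k^27 = 7 · ∫_0^n x^27 dx + O(n^27) = 7 · n^28/28 = n^28 / 4 + O(n^27). (Equivalently, Faulhaber's formula gives the same leading term.)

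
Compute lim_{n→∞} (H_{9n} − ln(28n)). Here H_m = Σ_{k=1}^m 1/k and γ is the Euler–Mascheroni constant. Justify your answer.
lim = ln(9/28) + γ

By Euler-Maclaurin, H_m = ln m + γ + O(1/m). So
  H_{9n} − ln(28n) = ln(9n) + γ − ln(28n) + O(1/n)
                       = ln(9/28) + γ + O(1/n).
Hence the limit is ln(9/28) + γ.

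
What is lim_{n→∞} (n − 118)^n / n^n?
lim = e^(−118)

Rewrite as (1 − 118/n)^(n). By the standard limit (1 + x/n)^n → e^x, we have (1 − 118/n)^n → e^(−118), and raising to the 1st power gives e^(−118).
More precisely, ln[(1 − 118/n)^(n)] = n · ln(1 − 118/n) = n · (-118/n + O(1/n^2)) = -118 + O(1/n) → -118.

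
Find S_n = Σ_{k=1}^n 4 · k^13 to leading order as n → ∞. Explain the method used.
S_n ~ 2 · n^14 / 7

By integral comparison (Euler-Maclaurin), Σ_{k=1}^n 4 · k^13 = 4 · ∫_0^n x^13 dx + O(n^13) = 4 · n^14/14 = 2 · n^14 / 7 + O(n^13). (Equivalently, Faulhaber's formula gives the same leading term.)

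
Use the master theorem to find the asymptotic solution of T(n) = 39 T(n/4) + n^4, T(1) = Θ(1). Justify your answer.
T(n) = Θ(n^4)

log_4 39 ≈ 2.643. f(n) = n^4 dominates n^(log_4 39) since 4 > 2.643, and the regularity condition a·f(n/b) = 39·(n/4)^4 = (39/256)·n^4 ≤ c·f(n) holds with c = 39/256 ≈ 0.152 < 1. So this is Case 3: T(n) = Θ(f(n)) = Θ(n^4).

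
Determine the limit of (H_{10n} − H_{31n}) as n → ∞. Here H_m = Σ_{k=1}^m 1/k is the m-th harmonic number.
lim = ln(10/31)

Euler-Maclaurin gives H_m = ln m + γ + 1/(2m) + O(1/m^2). The γ and O(1/m) terms cancel in the difference:
  H_{10n} − H_{31n} = ln(10n) − ln(31n) + O(1/n) = ln(10/31) + O(1/n).
Hence the limit is ln(10/31).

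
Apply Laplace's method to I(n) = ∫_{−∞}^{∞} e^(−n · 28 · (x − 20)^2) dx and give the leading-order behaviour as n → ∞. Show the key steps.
I(n) = sqrt(π/(28n))

Here φ(x) = 28 · (x − 20)^2 has its unique minimum at x* = 20 with φ(x*) = 0 and φ''(x*) = 56. Laplace's method gives
  I(n) ~ e^(−n φ(x*)) · sqrt(2π / (n · φ''(x*))) = sqrt(2π / (56n)) = sqrt(π/(28n)).
This is exact: substituting u = (x − 20)·sqrt(28n) gives I(n) = (1/sqrt(28n)) ∫_{−∞}^{∞} e^(−u^2) du = sqrt(π/(28n)).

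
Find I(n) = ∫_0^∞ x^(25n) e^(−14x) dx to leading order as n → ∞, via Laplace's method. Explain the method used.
I(n) ~ (sqrt(2π·25n) / 14) · (25n/(14e))^(25n)

Write the integrand as exp(25n ln x − 14x) and set f(x) = 25n ln x − 14x. Then f'(x) = 25n/x − 14 = 0 at x* = 25n/14, and f''(x*) = −25n/x*^2 = −14^2/(25n). Laplace's method (interior maximum) gives
  I(n) ~ e^(f(x*)) · sqrt(2π / |f''(x*)|)
        = exp(25n ln(25n/14) − 25n) · sqrt(2π · 25n / 14^2)
        = (25n/14)^(25n) e^(−25n) · sqrt(2π·25n) / 14
        = (sqrt(2π·25n) / 14) · (25n/(14e))^(25n).
This matches Γ(25n+1)/14^(25n+1) with Stirling applied to Γ.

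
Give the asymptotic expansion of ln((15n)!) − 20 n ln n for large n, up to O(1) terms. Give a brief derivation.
ln((15n)!) − 20 n ln n = −5 n ln n + 15(ln 15 − 1) n + (1/2) ln(2π·15n) + O(1/n)

Stirling: ln((15n)!) = 15n ln(15n) − 15n + (1/2) ln(2π·15n) + O(1/n).
Expand 15n ln(15n) = 15n (ln n + ln 15) = 15n ln n + 15n ln 15.
Subtract 20n ln n: leading term is (15 − 20) n ln n = −5 n ln n. The next term is 15n ln 15 − 15n = 15(ln 15 − 1) n. Then the (1/2) ln(2π·15n) correction.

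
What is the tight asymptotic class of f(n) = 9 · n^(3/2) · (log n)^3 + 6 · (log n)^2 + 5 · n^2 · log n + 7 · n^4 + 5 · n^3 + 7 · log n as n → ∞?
f(n) ∈ Θ(n^4)

Compare the terms by growth order. For large n, n^a · (log n)^b dominates n^a' · (log n)^b' iff a > a', or (a = a' and b > b'). Ranking the 6 terms shows the dominant one is 7 · n^4. Hence f(n) ∈ Θ(n^4).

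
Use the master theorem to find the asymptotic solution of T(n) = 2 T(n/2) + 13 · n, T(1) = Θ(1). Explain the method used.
T(n) = Θ(n log n)

log_2 2 = 1, and f(n) = 13 · n = Θ(n^(log_2 2)). This is Case 2 of the master theorem: T(n) = Θ(f(n) · log n) = Θ(n log n).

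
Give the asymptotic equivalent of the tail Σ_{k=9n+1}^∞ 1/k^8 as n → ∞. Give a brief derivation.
Σ_{k>9n} 1/k^8 ~ 1/(7 · (9n)^7)

Compare to the integral: ∫_{9n}^∞ x^(−8) dx = [−x^(−7)/7]_{9n}^∞ = 1/((8−1)·(9n)^7). Euler-Maclaurin then gives
  Σ_{k>9n} 1/k^8 = ∫_{9n}^∞ dx/x^8 − 1/(2·(9n)^8) + O(1/(9n)^9).
(Equivalently this is ζ(8) − Σ_{k≤9n} 1/k^8.)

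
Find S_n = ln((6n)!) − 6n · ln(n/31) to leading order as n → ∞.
S_n ~ 6n · (ln 186 − 1) + O(ln n)

Stirling: ln((6n)!) = 6n ln(6n) − 6n + O(ln n).
  S_n = 6n ln(6n) − 6n − 6n ln(n/31) + O(ln n)
      = 6n ln(6n) − 6n ln n + 6n ln 31 − 6n + O(ln n)
      = 6n ln 6 + 6n ln 31 − 6n + O(ln n)
      = 6n (ln 186 − 1) + O(ln n).
Numerically ln(186) − 1 ≈ 4.2257.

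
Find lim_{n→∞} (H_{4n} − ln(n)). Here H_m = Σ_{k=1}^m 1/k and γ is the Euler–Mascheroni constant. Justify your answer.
lim = ln 4 + γ

By Euler-Maclaurin, H_m = ln m + γ + O(1/m). So
  H_{4n} − ln(n) = ln(4n) + γ − ln(n) + O(1/n)
                       = ln(4/1) + γ + O(1/n).
Hence the limit is ln(4/1) + γ.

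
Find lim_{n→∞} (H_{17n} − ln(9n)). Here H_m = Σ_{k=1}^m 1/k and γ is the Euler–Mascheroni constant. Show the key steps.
lim = ln(17/9) + γ

By Euler-Maclaurin, H_m = ln m + γ + O(1/m). So
  H_{17n} − ln(9n) = ln(17n) + γ − ln(9n) + O(1/n)
                       = ln(17/9) + γ + O(1/n).
Hence the limit is ln(17/9) + γ.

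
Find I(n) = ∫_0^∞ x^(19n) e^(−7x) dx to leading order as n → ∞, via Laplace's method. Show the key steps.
I(n) ~ (sqrt(2π·19n) / 7) · (19n/(7e))^(19n)

Write the integrand as exp(19n ln x − 7x) and set f(x) = 19n ln x − 7x. Then f'(x) = 19n/x − 7 = 0 at x* = 19n/7, and f''(x*) = −19n/x*^2 = −7^2/(19n). Laplace's method (interior maximum) gives
  I(n) ~ e^(f(x*)) · sqrt(2π / |f''(x*)|)
        = exp(19n ln(19n/7) − 19n) · sqrt(2π · 19n / 7^2)
        = (19n/7)^(19n) e^(−19n) · sqrt(2π·19n) / 7
        = (sqrt(2π·19n) / 7) · (19n/(7e))^(19n).
This matches Γ(19n+1)/7^(19n+1) with Stirling applied to Γ.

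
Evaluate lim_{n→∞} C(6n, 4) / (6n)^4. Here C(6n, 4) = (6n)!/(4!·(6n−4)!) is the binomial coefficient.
lim = 1/4! = 1/24

With N = 6n → ∞: C(N, 4) / N^4 = [N(N−1)…(N−3)] / (4! · N^4) = (1/4!) · 1 · (1 − 1/(6n)) · (1 − 2/(6n)) · (1 − 3/(6n)). Each factor → 1 as N → ∞, so the limit is 1/4! = 1/24.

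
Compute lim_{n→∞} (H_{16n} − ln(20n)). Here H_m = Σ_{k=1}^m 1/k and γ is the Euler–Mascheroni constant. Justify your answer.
lim = ln(4/5) + γ

By Euler-Maclaurin, H_m = ln m + γ + O(1/m). So
  H_{16n} − ln(20n) = ln(16n) + γ − ln(20n) + O(1/n)
                       = ln(16/20) + γ + O(1/n).
Hence the limit is ln(16/20) + γ (= ln(4/5)).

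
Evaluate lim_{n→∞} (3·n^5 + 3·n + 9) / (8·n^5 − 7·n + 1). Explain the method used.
lim = 3/8

For large n the leading n^5 terms dominate both numerator and denominator. Dividing top and bottom by n^5, every other term tends to 0, leaving 3/8.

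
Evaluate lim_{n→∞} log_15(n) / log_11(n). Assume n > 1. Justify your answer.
lim = ln(11) / ln(15) = log_15(11)

Change of base: log_15(n) = ln n / ln 15 and log_11(n) = ln n / ln 11. The ratio is (ln n / ln 15) · (ln 11 / ln n) = ln 11 / ln 15, a constant independent of n. So the limit is ln 11 / ln 15 = log_15(11).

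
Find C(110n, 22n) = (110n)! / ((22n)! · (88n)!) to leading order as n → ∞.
C(110n, 22n) ~ (3125/256)^(22n) · sqrt(5/(8π·22n))

Write N = 22n. Apply Stirling to each factorial:
  (5N)! ~ sqrt(2π·5N) · (5N/e)^(5N),
  N! ~ sqrt(2π N) · (N/e)^N,
  (4N)! ~ sqrt(2π·4N) · (4N/e)^(4N).
The exponential factors combine to (5N)^(5N) / (N^N · (4N)^(4N)) = 5^(5N)/4^(4N) = (5^5/4^4)^N = (3125/256)^N.
The square-root prefactors combine to sqrt(2π·5N) / (sqrt(2π N)·sqrt(2π·4N)) = sqrt(5 / (2π·4·N)) = sqrt(5/(8π·22n)).
Substituting N = 22n: C(110n, 22n) ~ (3125/256)^(22n) · sqrt(5/(8π·22n)).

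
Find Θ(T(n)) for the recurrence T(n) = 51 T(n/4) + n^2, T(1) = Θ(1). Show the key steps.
T(n) = Θ(n^(log_4 51))

Master theorem: compare f(n) = n^2 to n^(log_4 51) where log_4 51 ≈ 2.836. Since 2 < log_4 51, we have f(n) = O(n^(log_4 51 − ε)) for some ε > 0 — Case 1. Hence T(n) = Θ(n^(log_4 51)).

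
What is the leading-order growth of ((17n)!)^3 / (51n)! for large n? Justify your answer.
((17n)!)^3/(51n)! ~ ((2π·17n)^(2/2) / sqrt(3)) · 3^(−3·17n)  →  0

Write N = 17n. Stirling: N! ~ sqrt(2π N)(N/e)^N and (3N)! ~ sqrt(2π·3N)·(3N/e)^(3N).
  (N!)^3/(3N)! ~ (2π N)^(3/2) (N/e)^(3N) / [sqrt(2π·3N) (3N/e)^(3N)]
     = (2π N)^(3/2) / sqrt(2π·3N) · (N/(3N))^(3N)
     = (2π N)^((3−1)/2) / sqrt(3) · 3^(−3N).
Since 3^3 > 1, the factor 3^(−3N) decays exponentially, so the ratio → 0. Substituting N = 17n gives the stated form.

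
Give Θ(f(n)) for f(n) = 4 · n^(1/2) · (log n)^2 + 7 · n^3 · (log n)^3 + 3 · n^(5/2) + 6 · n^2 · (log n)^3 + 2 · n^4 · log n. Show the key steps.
f(n) ∈ Θ(n^4 · log n)

Compare the terms by growth order. For large n, n^a · (log n)^b dominates n^a' · (log n)^b' iff a > a', or (a = a' and b > b'). Ranking the 5 terms shows the dominant one is 2 · n^4 · log n. Hence f(n) ∈ Θ(n^4 · log n).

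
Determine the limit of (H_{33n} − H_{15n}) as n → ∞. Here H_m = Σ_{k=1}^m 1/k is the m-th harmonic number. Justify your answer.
lim = ln(33/15) = ln(11/5)

Euler-Maclaurin gives H_m = ln m + γ + 1/(2m) + O(1/m^2). The γ and O(1/m) terms cancel in the difference:
  H_{33n} − H_{15n} = ln(33n) − ln(15n) + O(1/n) = ln(33/15) + O(1/n).
Hence the limit is ln(33/15) = ln(11/5).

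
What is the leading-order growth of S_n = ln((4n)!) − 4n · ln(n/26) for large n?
S_n ~ 4n · (ln 104 − 1) + O(ln n)

Stirling: ln((4n)!) = 4n ln(4n) − 4n + O(ln n).
  S_n = 4n ln(4n) − 4n − 4n ln(n/26) + O(ln n)
      = 4n ln(4n) − 4n ln n + 4n ln 26 − 4n + O(ln n)
      = 4n ln 4 + 4n ln 26 − 4n + O(ln n)
      = 4n (ln 104 − 1) + O(ln n).
Numerically ln(104) − 1 ≈ 3.6444.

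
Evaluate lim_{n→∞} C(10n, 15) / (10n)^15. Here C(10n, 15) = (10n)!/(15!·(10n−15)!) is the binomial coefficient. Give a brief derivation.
lim = 1/15! = 1/1307674368000

With N = 10n → ∞: C(N, 15) / N^15 = [N(N−1)…(N−14)] / (15! · N^15) = (1/15!) · 1 · (1 − 1/(10n)) · … · (1 − 14/(10n)). Each factor → 1 as N → ∞, so the limit is 1/15! = 1/1307674368000.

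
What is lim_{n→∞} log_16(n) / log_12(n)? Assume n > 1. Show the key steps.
lim = ln(12) / ln(16) = log_16(12)

Change of base: log_16(n) = ln n / ln 16 and log_12(n) = ln n / ln 12. The ratio is (ln n / ln 16) · (ln 12 / ln n) = ln 12 / ln 16, a constant independent of n. So the limit is ln 12 / ln 16 = log_16(12).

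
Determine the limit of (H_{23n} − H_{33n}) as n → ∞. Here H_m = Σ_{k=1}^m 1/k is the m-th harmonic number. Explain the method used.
lim = ln(23/33)

Euler-Maclaurin gives H_m = ln m + γ + 1/(2m) + O(1/m^2). The γ and O(1/m) terms cancel in the difference:
  H_{23n} − H_{33n} = ln(23n) − ln(33n) + O(1/n) = ln(23/33) + O(1/n).
Hence the limit is ln(23/33).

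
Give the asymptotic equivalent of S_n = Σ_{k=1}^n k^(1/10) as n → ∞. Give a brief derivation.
S_n ~ (10/11) · n^(11/10)

Integral comparison: Σ_{k=1}^n k^(1/10) = ∫_0^n x^(1/10) dx + O(n^(1/10)). The integral is n^(1 + 1/10) / (1 + 1/10) = n^((1+10)/10) / ((1+10)/10) = (10/11) · n^(11/10).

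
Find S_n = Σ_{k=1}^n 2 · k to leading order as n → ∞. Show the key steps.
S_n ~ n^2

By integral comparison (Euler-Maclaurin), Σ_{k=1}^n 2 · k = 2 · ∫_0^n x^1 dx + O(n) = 2 · n^2/2 = n^2 + O(n). (Equivalently, Faulhaber's formula gives the same leading term.)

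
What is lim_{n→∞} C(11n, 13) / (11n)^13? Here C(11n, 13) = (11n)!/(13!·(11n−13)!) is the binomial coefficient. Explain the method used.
lim = 1/13! = 1/6227020800

With N = 11n → ∞: C(N, 13) / N^13 = [N(N−1)…(N−12)] / (13! · N^13) = (1/13!) · 1 · (1 − 1/(11n)) · … · (1 − 12/(11n)). Each factor → 1 as N → ∞, so the limit is 1/13! = 1/6227020800.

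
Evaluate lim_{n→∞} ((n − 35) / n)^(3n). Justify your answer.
lim = e^(−105)

Rewrite as (1 − 35/n)^(3n). By the standard limit (1 + x/n)^n → e^x, we have (1 − 35/n)^n → e^(−35), and raising to the 3rd power gives e^(−105).
More precisely, ln[(1 − 35/n)^(3n)] = 3n · ln(1 − 35/n) = 3n · (-35/n + O(1/n^2)) = -105 + O(1/n) → -105.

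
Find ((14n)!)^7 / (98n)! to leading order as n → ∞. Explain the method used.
((14n)!)^7/(98n)! ~ ((2π·14n)^(6/2) / sqrt(7)) · 7^(−7·14n)  →  0

Write N = 14n. Stirling: N! ~ sqrt(2π N)(N/e)^N and (7N)! ~ sqrt(2π·7N)·(7N/e)^(7N).
  (N!)^7/(7N)! ~ (2π N)^(7/2) (N/e)^(7N) / [sqrt(2π·7N) (7N/e)^(7N)]
     = (2π N)^(7/2) / sqrt(2π·7N) · (N/(7N))^(7N)
     = (2π N)^((7−1)/2) / sqrt(7) · 7^(−7N).
Since 7^7 > 1, the factor 7^(−7N) decays exponentially, so the ratio → 0. Substituting N = 14n gives the stated form.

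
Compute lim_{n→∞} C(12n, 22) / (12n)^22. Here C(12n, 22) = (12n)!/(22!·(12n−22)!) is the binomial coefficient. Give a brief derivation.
lim = 1/22! = 1/1124000727777607680000

With N = 12n → ∞: C(N, 22) / N^22 = [N(N−1)…(N−21)] / (22! · N^22) = (1/22!) · 1 · (1 − 1/(12n)) · … · (1 − 21/(12n)). Each factor → 1 as N → ∞, so the limit is 1/22! = 1/1124000727777607680000.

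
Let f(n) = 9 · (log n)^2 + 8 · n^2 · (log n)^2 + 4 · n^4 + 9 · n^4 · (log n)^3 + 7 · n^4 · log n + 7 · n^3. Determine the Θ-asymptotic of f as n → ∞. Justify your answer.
f(n) ∈ Θ(n^4 · (log n)^3)

Compare the terms by growth order. For large n, n^a · (log n)^b dominates n^a' · (log n)^b' iff a > a', or (a = a' and b > b'). Ranking the 6 terms shows the dominant one is 9 · n^4 · (log n)^3. Hence f(n) ∈ Θ(n^4 · (log n)^3).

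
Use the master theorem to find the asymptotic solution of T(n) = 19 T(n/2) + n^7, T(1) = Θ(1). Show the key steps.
T(n) = Θ(n^7)

log_2 19 ≈ 4.248. f(n) = n^7 dominates n^(log_2 19) since 7 > 4.248, and the regularity condition a·f(n/b) = 19·(n/2)^7 = (19/128)·n^7 ≤ c·f(n) holds with c = 19/128 ≈ 0.148 < 1. So this is Case 3: T(n) = Θ(f(n)) = Θ(n^7).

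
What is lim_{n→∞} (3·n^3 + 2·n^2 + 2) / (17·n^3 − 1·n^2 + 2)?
lim = 3/17

For large n the leading n^3 terms dominate both numerator and denominator. Dividing top and bottom by n^3, every other term tends to 0, leaving 3/17.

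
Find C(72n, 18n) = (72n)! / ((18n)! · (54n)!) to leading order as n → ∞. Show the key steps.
C(72n, 18n) ~ (256/27)^(18n) · sqrt(2/(3π·18n))

Write N = 18n. Apply Stirling to each factorial:
  (4N)! ~ sqrt(2π·4N) · (4N/e)^(4N),
  N! ~ sqrt(2π N) · (N/e)^N,
  (3N)! ~ sqrt(2π·3N) · (3N/e)^(3N).
The exponential factors combine to (4N)^(4N) / (N^N · (3N)^(3N)) = 4^(4N)/3^(3N) = (4^4/3^3)^N = (256/27)^N.
The square-root prefactors combine to sqrt(2π·4N) / (sqrt(2π N)·sqrt(2π·3N)) = sqrt(4 / (2π·3·N)) = sqrt(2/(3π·18n)).
Substituting N = 18n: C(72n, 18n) ~ (256/27)^(18n) · sqrt(2/(3π·18n)).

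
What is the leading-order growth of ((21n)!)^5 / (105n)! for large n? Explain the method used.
((21n)!)^5/(105n)! ~ ((2π·21n)^(4/2) / sqrt(5)) · 5^(−5·21n)  →  0

Write N = 21n. Stirling: N! ~ sqrt(2π N)(N/e)^N and (5N)! ~ sqrt(2π·5N)·(5N/e)^(5N).
  (N!)^5/(5N)! ~ (2π N)^(5/2) (N/e)^(5N) / [sqrt(2π·5N) (5N/e)^(5N)]
     = (2π N)^(5/2) / sqrt(2π·5N) · (N/(5N))^(5N)
     = (2π N)^((5−1)/2) / sqrt(5) · 5^(−5N).
Since 5^5 > 1, the factor 5^(−5N) decays exponentially, so the ratio → 0. Substituting N = 21n gives the stated form.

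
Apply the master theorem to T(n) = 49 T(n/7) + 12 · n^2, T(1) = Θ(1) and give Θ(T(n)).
T(n) = Θ(n^2 log n)

log_7 49 = 2, and f(n) = 12 · n^2 = Θ(n^(log_7 49)). This is Case 2 of the master theorem: T(n) = Θ(f(n) · log n) = Θ(n^2 log n).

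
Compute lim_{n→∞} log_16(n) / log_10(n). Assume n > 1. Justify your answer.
lim = ln(10) / ln(16) = log_16(10)

Change of base: log_16(n) = ln n / ln 16 and log_10(n) = ln n / ln 10. The ratio is (ln n / ln 16) · (ln 10 / ln n) = ln 10 / ln 16, a constant independent of n. So the limit is ln 10 / ln 16 = log_16(10).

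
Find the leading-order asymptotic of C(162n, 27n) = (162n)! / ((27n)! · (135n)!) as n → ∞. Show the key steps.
C(162n, 27n) ~ (46656/3125)^(27n) · sqrt(3/(5π·27n))

Write N = 27n. Apply Stirling to each factorial:
  (6N)! ~ sqrt(2π·6N) · (6N/e)^(6N),
  N! ~ sqrt(2π N) · (N/e)^N,
  (5N)! ~ sqrt(2π·5N) · (5N/e)^(5N).
The exponential factors combine to (6N)^(6N) / (N^N · (5N)^(5N)) = 6^(6N)/5^(5N) = (6^6/5^5)^N = (46656/3125)^N.
The square-root prefactors combine to sqrt(2π·6N) / (sqrt(2π N)·sqrt(2π·5N)) = sqrt(6 / (2π·5·N)) = sqrt(3/(5π·27n)).
Substituting N = 27n: C(162n, 27n) ~ (46656/3125)^(27n) · sqrt(3/(5π·27n)).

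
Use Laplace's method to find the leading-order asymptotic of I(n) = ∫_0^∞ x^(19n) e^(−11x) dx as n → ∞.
I(n) ~ (sqrt(2π·19n) / 11) · (19n/(11e))^(19n)

Write the integrand as exp(19n ln x − 11x) and set f(x) = 19n ln x − 11x. Then f'(x) = 19n/x − 11 = 0 at x* = 19n/11, and f''(x*) = −19n/x*^2 = −11^2/(19n). Laplace's method (interior maximum) gives
  I(n) ~ e^(f(x*)) · sqrt(2π / |f''(x*)|)
        = exp(19n ln(19n/11) − 19n) · sqrt(2π · 19n / 11^2)
        = (19n/11)^(19n) e^(−19n) · sqrt(2π·19n) / 11
        = (sqrt(2π·19n) / 11) · (19n/(11e))^(19n).
This matches Γ(19n+1)/11^(19n+1) with Stirling applied to Γ.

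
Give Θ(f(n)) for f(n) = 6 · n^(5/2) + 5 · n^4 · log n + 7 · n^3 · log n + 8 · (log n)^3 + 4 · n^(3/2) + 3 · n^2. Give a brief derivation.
f(n) ∈ Θ(n^4 · log n)

Compare the terms by growth order. For large n, n^a · (log n)^b dominates n^a' · (log n)^b' iff a > a', or (a = a' and b > b'). Ranking the 6 terms shows the dominant one is 5 · n^4 · log n. Hence f(n) ∈ Θ(n^4 · log n).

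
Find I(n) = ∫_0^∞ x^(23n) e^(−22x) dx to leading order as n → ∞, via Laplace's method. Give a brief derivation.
I(n) ~ (sqrt(2π·23n) / 22) · (23n/(22e))^(23n)

Write the integrand as exp(23n ln x − 22x) and set f(x) = 23n ln x − 22x. Then f'(x) = 23n/x − 22 = 0 at x* = 23n/22, and f''(x*) = −23n/x*^2 = −22^2/(23n). Laplace's method (interior maximum) gives
  I(n) ~ e^(f(x*)) · sqrt(2π / |f''(x*)|)
        = exp(23n ln(23n/22) − 23n) · sqrt(2π · 23n / 22^2)
        = (23n/22)^(23n) e^(−23n) · sqrt(2π·23n) / 22
        = (sqrt(2π·23n) / 22) · (23n/(22e))^(23n).
This matches Γ(23n+1)/22^(23n+1) with Stirling applied to Γ.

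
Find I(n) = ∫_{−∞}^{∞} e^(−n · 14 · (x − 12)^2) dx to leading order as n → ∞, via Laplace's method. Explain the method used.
I(n) = sqrt(π/(14n))

Here φ(x) = 14 · (x − 12)^2 has its unique minimum at x* = 12 with φ(x*) = 0 and φ''(x*) = 28. Laplace's method gives
  I(n) ~ e^(−n φ(x*)) · sqrt(2π / (n · φ''(x*))) = sqrt(2π / (28n)) = sqrt(π/(14n)).
This is exact: substituting u = (x − 12)·sqrt(14n) gives I(n) = (1/sqrt(14n)) ∫_{−∞}^{∞} e^(−u^2) du = sqrt(π/(14n)).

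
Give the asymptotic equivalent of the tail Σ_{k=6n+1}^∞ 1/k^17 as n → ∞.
Σ_{k>6n} 1/k^17 ~ 1/(16 · (6n)^16)

Compare to the integral: ∫_{6n}^∞ x^(−17) dx = [−x^(−16)/16]_{6n}^∞ = 1/((17−1)·(6n)^16). Euler-Maclaurin then gives
  Σ_{k>6n} 1/k^17 = ∫_{6n}^∞ dx/x^17 − 1/(2·(6n)^17) + O(1/(6n)^18).
(Equivalently this is ζ(17) − Σ_{k≤6n} 1/k^17.)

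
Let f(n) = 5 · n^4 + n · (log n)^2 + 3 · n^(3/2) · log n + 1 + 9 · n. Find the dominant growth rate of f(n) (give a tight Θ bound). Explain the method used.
f(n) ∈ Θ(n^4)

Compare the terms by growth order. For large n, n^a · (log n)^b dominates n^a' · (log n)^b' iff a > a', or (a = a' and b > b'). Ranking the 5 terms shows the dominant one is 5 · n^4. Hence f(n) ∈ Θ(n^4).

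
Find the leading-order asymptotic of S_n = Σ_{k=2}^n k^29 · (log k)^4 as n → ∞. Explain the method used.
S_n ~ n^30 · (log n)^4 / 30

By integral comparison, S_n = ∫_1^n x^29 · (log x)^4 dx + O(n^29 · (log n)^4). For the integral, the leading term of ∫_1^n x^29 (log x)^4 dx is n^30/30 · (log n)^4 (by repeated integration by parts; each step lowers the log-exponent and produces a relatively O(1/log n) correction). Hence S_n ~ n^30 · (log n)^4 / 30.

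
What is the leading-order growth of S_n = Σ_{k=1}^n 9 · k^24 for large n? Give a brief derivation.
S_n ~ 9 · n^25 / 25

By integral comparison (Euler-Maclaurin), Σ_{k=1}^n 9 · k^24 = 9 · ∫_0^n x^24 dx + O(n^24) = 9 · n^25/25 + O(n^24). (Equivalently, Faulhaber's formula gives the same leading term.)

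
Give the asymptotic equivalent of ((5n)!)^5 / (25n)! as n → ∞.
((5n)!)^5/(25n)! ~ ((2π·5n)^(4/2) / sqrt(5)) · 5^(−5·5n)  →  0

Write N = 5n. Stirling: N! ~ sqrt(2π N)(N/e)^N and (5N)! ~ sqrt(2π·5N)·(5N/e)^(5N).
  (N!)^5/(5N)! ~ (2π N)^(5/2) (N/e)^(5N) / [sqrt(2π·5N) (5N/e)^(5N)]
     = (2π N)^(5/2) / sqrt(2π·5N) · (N/(5N))^(5N)
     = (2π N)^((5−1)/2) / sqrt(5) · 5^(−5N).
Since 5^5 > 1, the factor 5^(−5N) decays exponentially, so the ratio → 0. Substituting N = 5n gives the stated form.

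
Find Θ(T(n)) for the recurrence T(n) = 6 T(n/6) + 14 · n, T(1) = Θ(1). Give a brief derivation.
T(n) = Θ(n log n)

log_6 6 = 1, and f(n) = 14 · n = Θ(n^(log_6 6)). This is Case 2 of the master theorem: T(n) = Θ(f(n) · log n) = Θ(n log n).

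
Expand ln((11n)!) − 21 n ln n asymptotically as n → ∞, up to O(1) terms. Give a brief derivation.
ln((11n)!) − 21 n ln n = −10 n ln n + 11(ln 11 − 1) n + (1/2) ln(2π·11n) + O(1/n)

Stirling: ln((11n)!) = 11n ln(11n) − 11n + (1/2) ln(2π·11n) + O(1/n).
Expand 11n ln(11n) = 11n (ln n + ln 11) = 11n ln n + 11n ln 11.
Subtract 21n ln n: leading term is (11 − 21) n ln n = −10 n ln n. The next term is 11n ln 11 − 11n = 11(ln 11 − 1) n. Then the (1/2) ln(2π·11n) correction.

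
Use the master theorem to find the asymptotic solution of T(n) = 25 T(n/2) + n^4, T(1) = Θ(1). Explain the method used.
T(n) = Θ(n^(log_2 25))

Master theorem: compare f(n) = n^4 to n^(log_2 25) where log_2 25 ≈ 4.644. Since 4 < log_2 25, we have f(n) = O(n^(log_2 25 − ε)) for some ε > 0 — Case 1. Hence T(n) = Θ(n^(log_2 25)).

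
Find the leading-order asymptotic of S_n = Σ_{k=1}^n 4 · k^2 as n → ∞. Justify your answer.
S_n ~ 4 · n^3 / 3

By integral comparison (Euler-Maclaurin), Σ_{k=1}^n 4 · k^2 = 4 · ∫_0^n x^2 dx + O(n^2) = 4 · n^3/3 + O(n^2). (Equivalently, Faulhaber's formula gives the same leading term.)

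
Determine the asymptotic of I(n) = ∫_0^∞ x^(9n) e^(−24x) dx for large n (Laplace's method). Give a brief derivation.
I(n) ~ (sqrt(2π·9n) / 24) · (9n/(24e))^(9n)

Write the integrand as exp(9n ln x − 24x) and set f(x) = 9n ln x − 24x. Then f'(x) = 9n/x − 24 = 0 at x* = 9n/24, and f''(x*) = −9n/x*^2 = −24^2/(9n). Laplace's method (interior maximum) gives
  I(n) ~ e^(f(x*)) · sqrt(2π / |f''(x*)|)
        = exp(9n ln(9n/24) − 9n) · sqrt(2π · 9n / 24^2)
        = (9n/24)^(9n) e^(−9n) · sqrt(2π·9n) / 24
        = (sqrt(2π·9n) / 24) · (9n/(24e))^(9n).
This matches Γ(9n+1)/24^(9n+1) with Stirling applied to Γ.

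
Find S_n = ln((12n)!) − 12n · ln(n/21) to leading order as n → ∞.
S_n ~ 12n · (ln 252 − 1) + O(ln n)

Stirling: ln((12n)!) = 12n ln(12n) − 12n + O(ln n).
  S_n = 12n ln(12n) − 12n − 12n ln(n/21) + O(ln n)
      = 12n ln(12n) − 12n ln n + 12n ln 21 − 12n + O(ln n)
      = 12n ln 12 + 12n ln 21 − 12n + O(ln n)
      = 12n (ln 252 − 1) + O(ln n).
Numerically ln(252) − 1 ≈ 4.5294.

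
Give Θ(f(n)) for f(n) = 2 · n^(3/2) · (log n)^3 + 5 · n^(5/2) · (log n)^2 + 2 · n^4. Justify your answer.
f(n) ∈ Θ(n^4)

Compare the terms by growth order. For large n, n^a · (log n)^b dominates n^a' · (log n)^b' iff a > a', or (a = a' and b > b'). Ranking the 3 terms shows the dominant one is 2 · n^4. Hence f(n) ∈ Θ(n^4).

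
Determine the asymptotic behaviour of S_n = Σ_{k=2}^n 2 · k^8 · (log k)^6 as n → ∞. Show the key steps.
S_n ~ 2 · n^9 · (log n)^6 / 9

By integral comparison, S_n = ∫_1^n 2 · x^8 · (log x)^6 dx + O(n^8 · (log n)^6). For the integral, the leading term of ∫_1^n x^8 (log x)^6 dx is n^9/9 · (log n)^6 (by repeated integration by parts; each step lowers the log-exponent and produces a relatively O(1/log n) correction). Hence S_n ~ 2 · n^9 · (log n)^6 / 9.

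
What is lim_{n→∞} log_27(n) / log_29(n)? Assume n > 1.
lim = ln(29) / ln(27) = log_27(29)

Change of base: log_27(n) = ln n / ln 27 and log_29(n) = ln n / ln 29. The ratio is (ln n / ln 27) · (ln 29 / ln n) = ln 29 / ln 27, a constant independent of n. So the limit is ln 29 / ln 27 = log_27(29).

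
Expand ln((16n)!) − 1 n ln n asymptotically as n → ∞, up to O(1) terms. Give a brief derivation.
ln((16n)!) − 1 n ln n = 15 n ln n + 16(ln 16 − 1) n + (1/2) ln(2π·16n) + O(1/n)

Stirling: ln((16n)!) = 16n ln(16n) − 16n + (1/2) ln(2π·16n) + O(1/n).
Expand 16n ln(16n) = 16n (ln n + ln 16) = 16n ln n + 16n ln 16.
Subtract 1n ln n: leading term is (16 − 1) n ln n = 15 n ln n. The next term is 16n ln 16 − 16n = 16(ln 16 − 1) n. Then the (1/2) ln(2π·16n) correction.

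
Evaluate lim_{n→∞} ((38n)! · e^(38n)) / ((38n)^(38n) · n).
lim = 0

Stirling: (38n)! ~ sqrt(2π·38n) · (38n/e)^(38n). Hence
  (38n)! · e^(38n) / (38n)^(38n) ~ sqrt(2π·38n).
Dividing by n: sqrt(2π·38n) / n = sqrt(2π·38) · n^((1−2)/2), so the expression behaves like sqrt(2π·38) · n^((1−2)/2) → 0.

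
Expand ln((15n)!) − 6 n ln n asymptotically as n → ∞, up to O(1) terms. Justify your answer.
ln((15n)!) − 6 n ln n = 9 n ln n + 15(ln 15 − 1) n + (1/2) ln(2π·15n) + O(1/n)

Stirling: ln((15n)!) = 15n ln(15n) − 15n + (1/2) ln(2π·15n) + O(1/n).
Expand 15n ln(15n) = 15n (ln n + ln 15) = 15n ln n + 15n ln 15.
Subtract 6n ln n: leading term is (15 − 6) n ln n = 9 n ln n. The next term is 15n ln 15 − 15n = 15(ln 15 − 1) n. Then the (1/2) ln(2π·15n) correction.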